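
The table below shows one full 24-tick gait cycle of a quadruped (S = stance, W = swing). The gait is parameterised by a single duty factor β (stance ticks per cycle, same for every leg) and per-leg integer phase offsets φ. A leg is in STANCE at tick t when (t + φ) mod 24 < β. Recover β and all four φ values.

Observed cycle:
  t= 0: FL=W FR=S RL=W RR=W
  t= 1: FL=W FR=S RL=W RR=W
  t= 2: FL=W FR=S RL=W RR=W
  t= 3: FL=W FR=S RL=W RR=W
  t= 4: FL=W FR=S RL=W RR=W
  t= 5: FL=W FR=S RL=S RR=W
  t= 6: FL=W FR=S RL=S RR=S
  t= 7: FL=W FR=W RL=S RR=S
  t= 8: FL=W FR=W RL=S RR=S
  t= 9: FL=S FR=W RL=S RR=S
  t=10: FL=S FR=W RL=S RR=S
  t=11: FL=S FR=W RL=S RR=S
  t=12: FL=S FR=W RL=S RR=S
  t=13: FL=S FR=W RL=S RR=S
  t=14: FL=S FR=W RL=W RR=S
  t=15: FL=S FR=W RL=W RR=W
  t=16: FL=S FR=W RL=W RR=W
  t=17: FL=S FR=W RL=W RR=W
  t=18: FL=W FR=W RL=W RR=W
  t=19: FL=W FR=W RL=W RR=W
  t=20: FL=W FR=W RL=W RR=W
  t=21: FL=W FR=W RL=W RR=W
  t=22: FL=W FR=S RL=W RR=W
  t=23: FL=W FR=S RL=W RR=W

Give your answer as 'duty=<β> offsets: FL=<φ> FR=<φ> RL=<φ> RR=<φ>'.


duty β = stance ticks per leg = 9
FL: stance ticks = 9; W→S at t=9 → φ=15
FR: stance ticks = 9; W→S at t=22 → φ=2
RL: stance ticks = 9; W→S at t=5 → φ=19
RR: stance ticks = 9; W→S at t=6 → φ=18

duty=9 offsets: FL=15 FR=2 RL=19 RR=18


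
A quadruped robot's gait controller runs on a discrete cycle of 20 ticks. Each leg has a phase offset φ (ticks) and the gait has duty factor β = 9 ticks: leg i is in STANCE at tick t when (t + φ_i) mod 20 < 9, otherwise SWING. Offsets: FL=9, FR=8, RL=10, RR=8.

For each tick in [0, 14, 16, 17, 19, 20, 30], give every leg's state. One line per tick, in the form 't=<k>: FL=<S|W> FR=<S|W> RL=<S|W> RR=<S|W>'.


t=0: FL=W FR=S RL=W RR=S
t=14: FL=S FR=S RL=S RR=S
t=16: FL=S FR=S RL=S RR=S
t=17: FL=S FR=S RL=S RR=S
t=19: FL=S FR=S RL=W RR=S
t=20: FL=W FR=S RL=W RR=S
t=30: FL=W FR=W RL=S RR=W

t=0: phase=(9,8,10,8) vs β=9 → FL=W FR=S RL=W RR=S
t=14: phase=(3,2,4,2) vs β=9 → FL=S FR=S RL=S RR=S
t=16: phase=(5,4,6,4) vs β=9 → FL=S FR=S RL=S RR=S
t=17: phase=(6,5,7,5) vs β=9 → FL=S FR=S RL=S RR=S
t=19: phase=(8,7,9,7) vs β=9 → FL=S FR=S RL=W RR=S
t=20: phase=(9,8,10,8) vs β=9 → FL=W FR=S RL=W RR=S
t=30: phase=(19,18,0,18) vs β=9 → FL=W FR=W RL=S RR=W


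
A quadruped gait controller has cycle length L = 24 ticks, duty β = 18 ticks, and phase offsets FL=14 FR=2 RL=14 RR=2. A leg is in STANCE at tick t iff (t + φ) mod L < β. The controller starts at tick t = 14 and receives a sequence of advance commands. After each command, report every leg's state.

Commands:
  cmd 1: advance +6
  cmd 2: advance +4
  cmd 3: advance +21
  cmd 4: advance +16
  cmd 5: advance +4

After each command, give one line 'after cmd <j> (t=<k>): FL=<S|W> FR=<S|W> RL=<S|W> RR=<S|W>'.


start t=14: FL=S FR=S RL=S RR=S
cmd 1: advance +6 → t=20, phase=(10,22,10,22) → FL=S FR=W RL=S RR=W
cmd 2: advance +4 → t=24, phase=(14,2,14,2) → FL=S FR=S RL=S RR=S
cmd 3: advance +21 → t=45, phase=(11,23,11,23) → FL=S FR=W RL=S RR=W
cmd 4: advance +16 → t=61, phase=(3,15,3,15) → FL=S FR=S RL=S RR=S
cmd 5: advance +4 → t=65, phase=(7,19,7,19) → FL=S FR=W RL=S RR=W

after cmd 1 (t=20): FL=S FR=W RL=S RR=W
after cmd 2 (t=24): FL=S FR=S RL=S RR=S
after cmd 3 (t=45): FL=S FR=W RL=S RR=W
after cmd 4 (t=61): FL=S FR=S RL=S RR=S
after cmd 5 (t=65): FL=S FR=W RL=S RR=W


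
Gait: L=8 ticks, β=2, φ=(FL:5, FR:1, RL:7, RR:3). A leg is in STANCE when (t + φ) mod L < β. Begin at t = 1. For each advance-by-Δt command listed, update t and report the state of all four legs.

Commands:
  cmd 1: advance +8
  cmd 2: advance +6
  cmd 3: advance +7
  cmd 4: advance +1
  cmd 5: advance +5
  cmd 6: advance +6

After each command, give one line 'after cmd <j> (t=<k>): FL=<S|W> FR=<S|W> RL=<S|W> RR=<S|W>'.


start t=1: FL=W FR=W RL=S RR=W
cmd 1: advance +8 → t=9, phase=(6,2,0,4) → FL=W FR=W RL=S RR=W
cmd 2: advance +6 → t=15, phase=(4,0,6,2) → FL=W FR=S RL=W RR=W
cmd 3: advance +7 → t=22, phase=(3,7,5,1) → FL=W FR=W RL=W RR=S
cmd 4: advance +1 → t=23, phase=(4,0,6,2) → FL=W FR=S RL=W RR=W
cmd 5: advance +5 → t=28, phase=(1,5,3,7) → FL=S FR=W RL=W RR=W
cmd 6: advance +6 → t=34, phase=(7,3,1,5) → FL=W FR=W RL=S RR=W

after cmd 1 (t=9): FL=W FR=W RL=S RR=W
after cmd 2 (t=15): FL=W FR=S RL=W RR=W
after cmd 3 (t=22): FL=W FR=W RL=W RR=S
after cmd 4 (t=23): FL=W FR=S RL=W RR=W
after cmd 5 (t=28): FL=S FR=W RL=W RR=W
after cmd 6 (t=34): FL=W FR=W RL=S RR=W


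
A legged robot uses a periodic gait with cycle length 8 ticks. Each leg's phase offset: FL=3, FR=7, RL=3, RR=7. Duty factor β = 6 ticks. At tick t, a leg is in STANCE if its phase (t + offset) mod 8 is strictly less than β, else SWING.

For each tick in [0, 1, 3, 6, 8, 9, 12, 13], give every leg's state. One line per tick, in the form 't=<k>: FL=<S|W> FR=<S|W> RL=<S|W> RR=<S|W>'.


t=0: phase=(3,7,3,7) vs β=6 → FL=S FR=W RL=S RR=W
t=1: phase=(4,0,4,0) vs β=6 → FL=S FR=S RL=S RR=S
t=3: phase=(6,2,6,2) vs β=6 → FL=W FR=S RL=W RR=S
t=6: phase=(1,5,1,5) vs β=6 → FL=S FR=S RL=S RR=S
t=8: phase=(3,7,3,7) vs β=6 → FL=S FR=W RL=S RR=W
t=9: phase=(4,0,4,0) vs β=6 → FL=S FR=S RL=S RR=S
t=12: phase=(7,3,7,3) vs β=6 → FL=W FR=S RL=W RR=S
t=13: phase=(0,4,0,4) vs β=6 → FL=S FR=S RL=S RR=S

t=0: FL=S FR=W RL=S RR=W
t=1: FL=S FR=S RL=S RR=S
t=3: FL=W FR=S RL=W RR=S
t=6: FL=S FR=S RL=S RR=S
t=8: FL=S FR=W RL=S RR=W
t=9: FL=S FR=S RL=S RR=S
t=12: FL=W FR=S RL=W RR=S
t=13: FL=S FR=S RL=S RR=S


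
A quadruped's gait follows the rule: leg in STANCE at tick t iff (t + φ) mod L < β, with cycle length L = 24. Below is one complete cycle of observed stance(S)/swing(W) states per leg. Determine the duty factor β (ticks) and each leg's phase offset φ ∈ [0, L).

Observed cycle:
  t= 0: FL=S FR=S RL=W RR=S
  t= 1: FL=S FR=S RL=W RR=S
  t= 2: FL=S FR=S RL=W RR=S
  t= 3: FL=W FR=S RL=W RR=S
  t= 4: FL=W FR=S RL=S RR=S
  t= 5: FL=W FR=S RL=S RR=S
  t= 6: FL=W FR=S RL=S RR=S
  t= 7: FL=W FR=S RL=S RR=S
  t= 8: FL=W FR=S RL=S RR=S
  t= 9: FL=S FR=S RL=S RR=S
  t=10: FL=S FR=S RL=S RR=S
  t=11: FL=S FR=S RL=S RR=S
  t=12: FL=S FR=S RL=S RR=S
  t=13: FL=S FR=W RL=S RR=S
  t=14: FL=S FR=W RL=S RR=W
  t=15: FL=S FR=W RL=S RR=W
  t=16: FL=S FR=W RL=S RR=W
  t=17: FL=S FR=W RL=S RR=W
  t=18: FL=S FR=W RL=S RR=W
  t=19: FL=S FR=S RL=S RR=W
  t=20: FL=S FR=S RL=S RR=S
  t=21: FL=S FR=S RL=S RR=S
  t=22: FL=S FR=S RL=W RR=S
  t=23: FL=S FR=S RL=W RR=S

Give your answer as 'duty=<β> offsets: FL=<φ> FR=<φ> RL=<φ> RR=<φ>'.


duty=18 offsets: FL=15 FR=5 RL=20 RR=4

duty β = stance ticks per leg = 18
FL: stance ticks = 18; W→S at t=9 → φ=15
FR: stance ticks = 18; W→S at t=19 → φ=5
RL: stance ticks = 18; W→S at t=4 → φ=20
RR: stance ticks = 18; W→S at t=20 → φ=4


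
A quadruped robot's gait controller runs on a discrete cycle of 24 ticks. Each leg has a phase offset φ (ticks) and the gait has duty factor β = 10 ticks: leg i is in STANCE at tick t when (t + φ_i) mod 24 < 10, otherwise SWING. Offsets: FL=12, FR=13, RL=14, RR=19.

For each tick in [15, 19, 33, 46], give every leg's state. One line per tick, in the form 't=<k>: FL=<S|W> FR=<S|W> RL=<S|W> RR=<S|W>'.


t=15: FL=S FR=S RL=S RR=W
t=19: FL=S FR=S RL=S RR=W
t=33: FL=W FR=W RL=W RR=S
t=46: FL=W FR=W RL=W RR=W

t=15: phase=(3,4,5,10) vs β=10 → FL=S FR=S RL=S RR=W
t=19: phase=(7,8,9,14) vs β=10 → FL=S FR=S RL=S RR=W
t=33: phase=(21,22,23,4) vs β=10 → FL=W FR=W RL=W RR=S
t=46: phase=(10,11,12,17) vs β=10 → FL=W FR=W RL=W RR=W


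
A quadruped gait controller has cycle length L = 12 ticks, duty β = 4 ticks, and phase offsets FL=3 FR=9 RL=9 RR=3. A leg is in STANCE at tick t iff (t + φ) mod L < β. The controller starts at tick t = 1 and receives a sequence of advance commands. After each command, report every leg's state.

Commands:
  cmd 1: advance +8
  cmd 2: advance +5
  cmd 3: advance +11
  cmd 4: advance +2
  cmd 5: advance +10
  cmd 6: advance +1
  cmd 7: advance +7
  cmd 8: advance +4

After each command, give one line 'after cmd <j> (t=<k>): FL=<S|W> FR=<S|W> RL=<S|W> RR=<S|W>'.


start t=1: FL=W FR=W RL=W RR=W
cmd 1: advance +8 → t=9, phase=(0,6,6,0) → FL=S FR=W RL=W RR=S
cmd 2: advance +5 → t=14, phase=(5,11,11,5) → FL=W FR=W RL=W RR=W
cmd 3: advance +11 → t=25, phase=(4,10,10,4) → FL=W FR=W RL=W RR=W
cmd 4: advance +2 → t=27, phase=(6,0,0,6) → FL=W FR=S RL=S RR=W
cmd 5: advance +10 → t=37, phase=(4,10,10,4) → FL=W FR=W RL=W RR=W
cmd 6: advance +1 → t=38, phase=(5,11,11,5) → FL=W FR=W RL=W RR=W
cmd 7: advance +7 → t=45, phase=(0,6,6,0) → FL=S FR=W RL=W RR=S
cmd 8: advance +4 → t=49, phase=(4,10,10,4) → FL=W FR=W RL=W RR=W

after cmd 1 (t=9): FL=S FR=W RL=W RR=S
after cmd 2 (t=14): FL=W FR=W RL=W RR=W
after cmd 3 (t=25): FL=W FR=W RL=W RR=W
after cmd 4 (t=27): FL=W FR=S RL=S RR=W
after cmd 5 (t=37): FL=W FR=W RL=W RR=W
after cmd 6 (t=38): FL=W FR=W RL=W RR=W
after cmd 7 (t=45): FL=S FR=W RL=W RR=S
after cmd 8 (t=49): FL=W FR=W RL=W RR=W


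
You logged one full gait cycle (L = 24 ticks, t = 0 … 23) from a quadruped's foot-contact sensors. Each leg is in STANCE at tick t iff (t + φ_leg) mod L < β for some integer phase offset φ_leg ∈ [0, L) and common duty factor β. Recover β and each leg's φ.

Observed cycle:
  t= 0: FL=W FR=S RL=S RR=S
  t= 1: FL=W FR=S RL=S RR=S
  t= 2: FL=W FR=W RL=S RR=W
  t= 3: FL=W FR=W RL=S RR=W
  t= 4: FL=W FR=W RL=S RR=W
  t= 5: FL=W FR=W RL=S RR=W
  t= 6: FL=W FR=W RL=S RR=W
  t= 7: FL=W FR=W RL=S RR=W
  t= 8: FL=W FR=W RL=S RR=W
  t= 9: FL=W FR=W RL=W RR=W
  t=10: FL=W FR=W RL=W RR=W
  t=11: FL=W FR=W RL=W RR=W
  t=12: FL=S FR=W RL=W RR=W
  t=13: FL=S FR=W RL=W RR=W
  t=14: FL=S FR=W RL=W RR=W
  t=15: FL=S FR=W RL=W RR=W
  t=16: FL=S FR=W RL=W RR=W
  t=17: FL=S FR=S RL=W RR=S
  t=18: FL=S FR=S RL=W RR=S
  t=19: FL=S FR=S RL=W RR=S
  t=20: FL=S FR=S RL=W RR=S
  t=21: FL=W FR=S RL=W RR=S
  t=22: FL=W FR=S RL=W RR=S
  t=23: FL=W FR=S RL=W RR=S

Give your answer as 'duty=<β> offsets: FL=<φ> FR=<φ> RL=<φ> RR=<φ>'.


duty β = stance ticks per leg = 9
FL: stance ticks = 9; W→S at t=12 → φ=12
FR: stance ticks = 9; W→S at t=17 → φ=7
RL: stance ticks = 9; W→S at t=0 → φ=0
RR: stance ticks = 9; W→S at t=17 → φ=7

duty=9 offsets: FL=12 FR=7 RL=0 RR=7


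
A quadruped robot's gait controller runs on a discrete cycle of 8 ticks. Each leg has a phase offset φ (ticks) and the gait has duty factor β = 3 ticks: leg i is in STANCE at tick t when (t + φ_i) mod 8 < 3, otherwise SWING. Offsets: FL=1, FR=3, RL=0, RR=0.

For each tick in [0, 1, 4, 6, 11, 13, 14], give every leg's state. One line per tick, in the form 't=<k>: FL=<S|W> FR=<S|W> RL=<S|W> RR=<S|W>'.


t=0: phase=(1,3,0,0) vs β=3 → FL=S FR=W RL=S RR=S
t=1: phase=(2,4,1,1) vs β=3 → FL=S FR=W RL=S RR=S
t=4: phase=(5,7,4,4) vs β=3 → FL=W FR=W RL=W RR=W
t=6: phase=(7,1,6,6) vs β=3 → FL=W FR=S RL=W RR=W
t=11: phase=(4,6,3,3) vs β=3 → FL=W FR=W RL=W RR=W
t=13: phase=(6,0,5,5) vs β=3 → FL=W FR=S RL=W RR=W
t=14: phase=(7,1,6,6) vs β=3 → FL=W FR=S RL=W RR=W

t=0: FL=S FR=W RL=S RR=S
t=1: FL=S FR=W RL=S RR=S
t=4: FL=W FR=W RL=W RR=W
t=6: FL=W FR=S RL=W RR=W
t=11: FL=W FR=W RL=W RR=W
t=13: FL=W FR=S RL=W RR=W
t=14: FL=W FR=S RL=W RR=W


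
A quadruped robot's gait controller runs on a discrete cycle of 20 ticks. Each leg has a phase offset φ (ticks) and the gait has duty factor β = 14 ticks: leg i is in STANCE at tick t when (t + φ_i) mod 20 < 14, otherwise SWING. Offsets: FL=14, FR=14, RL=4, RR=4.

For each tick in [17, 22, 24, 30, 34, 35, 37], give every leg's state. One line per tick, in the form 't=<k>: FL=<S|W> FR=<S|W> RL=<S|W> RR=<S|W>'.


t=17: phase=(11,11,1,1) vs β=14 → FL=S FR=S RL=S RR=S
t=22: phase=(16,16,6,6) vs β=14 → FL=W FR=W RL=S RR=S
t=24: phase=(18,18,8,8) vs β=14 → FL=W FR=W RL=S RR=S
t=30: phase=(4,4,14,14) vs β=14 → FL=S FR=S RL=W RR=W
t=34: phase=(8,8,18,18) vs β=14 → FL=S FR=S RL=W RR=W
t=35: phase=(9,9,19,19) vs β=14 → FL=S FR=S RL=W RR=W
t=37: phase=(11,11,1,1) vs β=14 → FL=S FR=S RL=S RR=S

t=17: FL=S FR=S RL=S RR=S
t=22: FL=W FR=W RL=S RR=S
t=24: FL=W FR=W RL=S RR=S
t=30: FL=S FR=S RL=W RR=W
t=34: FL=S FR=S RL=W RR=W
t=35: FL=S FR=S RL=W RR=W
t=37: FL=S FR=S RL=S RR=S


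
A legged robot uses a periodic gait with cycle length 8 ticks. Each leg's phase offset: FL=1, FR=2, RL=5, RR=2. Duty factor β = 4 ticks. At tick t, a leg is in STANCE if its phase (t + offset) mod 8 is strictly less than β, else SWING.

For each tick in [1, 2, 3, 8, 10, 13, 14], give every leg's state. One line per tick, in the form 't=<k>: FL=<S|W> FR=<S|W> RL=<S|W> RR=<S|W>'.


t=1: phase=(2,3,6,3) vs β=4 → FL=S FR=S RL=W RR=S
t=2: phase=(3,4,7,4) vs β=4 → FL=S FR=W RL=W RR=W
t=3: phase=(4,5,0,5) vs β=4 → FL=W FR=W RL=S RR=W
t=8: phase=(1,2,5,2) vs β=4 → FL=S FR=S RL=W RR=S
t=10: phase=(3,4,7,4) vs β=4 → FL=S FR=W RL=W RR=W
t=13: phase=(6,7,2,7) vs β=4 → FL=W FR=W RL=S RR=W
t=14: phase=(7,0,3,0) vs β=4 → FL=W FR=S RL=S RR=S

t=1: FL=S FR=S RL=W RR=S
t=2: FL=S FR=W RL=W RR=W
t=3: FL=W FR=W RL=S RR=W
t=8: FL=S FR=S RL=W RR=S
t=10: FL=S FR=W RL=W RR=W
t=13: FL=W FR=W RL=S RR=W
t=14: FL=W FR=S RL=S RR=S


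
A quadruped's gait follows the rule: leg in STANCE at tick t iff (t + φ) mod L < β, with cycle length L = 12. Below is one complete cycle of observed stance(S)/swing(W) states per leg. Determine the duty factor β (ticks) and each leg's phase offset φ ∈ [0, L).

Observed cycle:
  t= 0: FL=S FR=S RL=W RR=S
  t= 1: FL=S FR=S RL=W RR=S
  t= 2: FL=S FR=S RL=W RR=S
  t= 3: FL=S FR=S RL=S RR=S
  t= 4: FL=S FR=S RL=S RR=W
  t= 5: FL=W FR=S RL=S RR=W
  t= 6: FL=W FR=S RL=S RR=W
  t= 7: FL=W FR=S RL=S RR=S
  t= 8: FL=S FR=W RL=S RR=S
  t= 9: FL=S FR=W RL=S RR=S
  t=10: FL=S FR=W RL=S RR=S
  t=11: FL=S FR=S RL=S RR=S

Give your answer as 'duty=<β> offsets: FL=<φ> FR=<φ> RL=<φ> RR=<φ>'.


duty=9 offsets: FL=4 FR=1 RL=9 RR=5

duty β = stance ticks per leg = 9
FL: stance ticks = 9; W→S at t=8 → φ=4
FR: stance ticks = 9; W→S at t=11 → φ=1
RL: stance ticks = 9; W→S at t=3 → φ=9
RR: stance ticks = 9; W→S at t=7 → φ=5


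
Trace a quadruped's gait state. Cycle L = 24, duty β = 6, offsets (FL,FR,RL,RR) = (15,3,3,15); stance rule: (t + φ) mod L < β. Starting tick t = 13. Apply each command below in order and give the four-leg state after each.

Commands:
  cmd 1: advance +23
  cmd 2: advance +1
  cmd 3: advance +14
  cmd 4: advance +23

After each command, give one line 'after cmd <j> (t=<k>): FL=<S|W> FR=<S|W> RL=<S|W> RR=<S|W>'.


after cmd 1 (t=36): FL=S FR=W RL=W RR=S
after cmd 2 (t=37): FL=S FR=W RL=W RR=S
after cmd 3 (t=51): FL=W FR=W RL=W RR=W
after cmd 4 (t=74): FL=W FR=S RL=S RR=W

start t=13: FL=S FR=W RL=W RR=S
cmd 1: advance +23 → t=36, phase=(3,15,15,3) → FL=S FR=W RL=W RR=S
cmd 2: advance +1 → t=37, phase=(4,16,16,4) → FL=S FR=W RL=W RR=S
cmd 3: advance +14 → t=51, phase=(18,6,6,18) → FL=W FR=W RL=W RR=W
cmd 4: advance +23 → t=74, phase=(17,5,5,17) → FL=W FR=S RL=S RR=W


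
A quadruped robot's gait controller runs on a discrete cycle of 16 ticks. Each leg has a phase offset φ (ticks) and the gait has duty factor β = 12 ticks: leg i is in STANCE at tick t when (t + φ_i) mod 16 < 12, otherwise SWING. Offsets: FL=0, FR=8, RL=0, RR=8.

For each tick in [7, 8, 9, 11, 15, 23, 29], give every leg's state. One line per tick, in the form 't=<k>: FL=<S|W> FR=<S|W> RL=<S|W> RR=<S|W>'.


t=7: phase=(7,15,7,15) vs β=12 → FL=S FR=W RL=S RR=W
t=8: phase=(8,0,8,0) vs β=12 → FL=S FR=S RL=S RR=S
t=9: phase=(9,1,9,1) vs β=12 → FL=S FR=S RL=S RR=S
t=11: phase=(11,3,11,3) vs β=12 → FL=S FR=S RL=S RR=S
t=15: phase=(15,7,15,7) vs β=12 → FL=W FR=S RL=W RR=S
t=23: phase=(7,15,7,15) vs β=12 → FL=S FR=W RL=S RR=W
t=29: phase=(13,5,13,5) vs β=12 → FL=W FR=S RL=W RR=S

t=7: FL=S FR=W RL=S RR=W
t=8: FL=S FR=S RL=S RR=S
t=9: FL=S FR=S RL=S RR=S
t=11: FL=S FR=S RL=S RR=S
t=15: FL=W FR=S RL=W RR=S
t=23: FL=S FR=W RL=S RR=W
t=29: FL=W FR=S RL=W RR=S


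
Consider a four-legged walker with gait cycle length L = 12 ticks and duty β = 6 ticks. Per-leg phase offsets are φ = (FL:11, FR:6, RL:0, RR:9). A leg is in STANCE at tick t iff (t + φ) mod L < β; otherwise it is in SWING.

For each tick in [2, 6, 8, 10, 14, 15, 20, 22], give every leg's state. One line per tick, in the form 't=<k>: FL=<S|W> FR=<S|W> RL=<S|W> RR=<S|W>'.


t=2: phase=(1,8,2,11) vs β=6 → FL=S FR=W RL=S RR=W
t=6: phase=(5,0,6,3) vs β=6 → FL=S FR=S RL=W RR=S
t=8: phase=(7,2,8,5) vs β=6 → FL=W FR=S RL=W RR=S
t=10: phase=(9,4,10,7) vs β=6 → FL=W FR=S RL=W RR=W
t=14: phase=(1,8,2,11) vs β=6 → FL=S FR=W RL=S RR=W
t=15: phase=(2,9,3,0) vs β=6 → FL=S FR=W RL=S RR=S
t=20: phase=(7,2,8,5) vs β=6 → FL=W FR=S RL=W RR=S
t=22: phase=(9,4,10,7) vs β=6 → FL=W FR=S RL=W RR=W

t=2: FL=S FR=W RL=S RR=W
t=6: FL=S FR=S RL=W RR=S
t=8: FL=W FR=S RL=W RR=S
t=10: FL=W FR=S RL=W RR=W
t=14: FL=S FR=W RL=S RR=W
t=15: FL=S FR=W RL=S RR=S
t=20: FL=W FR=S RL=W RR=S
t=22: FL=W FR=S RL=W RR=W


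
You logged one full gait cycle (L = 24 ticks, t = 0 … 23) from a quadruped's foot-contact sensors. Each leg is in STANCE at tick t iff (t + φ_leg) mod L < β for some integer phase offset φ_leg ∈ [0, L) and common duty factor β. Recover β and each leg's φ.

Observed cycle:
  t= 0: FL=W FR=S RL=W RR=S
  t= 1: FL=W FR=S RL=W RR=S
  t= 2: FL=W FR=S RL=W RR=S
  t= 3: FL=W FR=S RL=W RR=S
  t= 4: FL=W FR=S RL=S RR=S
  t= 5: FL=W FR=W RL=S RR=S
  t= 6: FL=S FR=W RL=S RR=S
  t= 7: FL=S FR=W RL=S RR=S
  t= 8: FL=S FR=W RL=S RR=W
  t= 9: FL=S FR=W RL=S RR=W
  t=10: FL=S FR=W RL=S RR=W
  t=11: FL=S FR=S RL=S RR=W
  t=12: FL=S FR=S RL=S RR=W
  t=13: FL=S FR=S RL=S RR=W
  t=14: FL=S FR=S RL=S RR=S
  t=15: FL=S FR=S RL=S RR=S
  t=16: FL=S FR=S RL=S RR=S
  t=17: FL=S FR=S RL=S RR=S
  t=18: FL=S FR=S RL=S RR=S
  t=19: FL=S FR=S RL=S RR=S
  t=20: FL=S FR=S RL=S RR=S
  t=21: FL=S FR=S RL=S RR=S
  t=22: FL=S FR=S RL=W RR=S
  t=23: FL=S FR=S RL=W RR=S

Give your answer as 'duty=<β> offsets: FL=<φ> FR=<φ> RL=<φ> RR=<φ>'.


duty β = stance ticks per leg = 18
FL: stance ticks = 18; W→S at t=6 → φ=18
FR: stance ticks = 18; W→S at t=11 → φ=13
RL: stance ticks = 18; W→S at t=4 → φ=20
RR: stance ticks = 18; W→S at t=14 → φ=10

duty=18 offsets: FL=18 FR=13 RL=20 RR=10


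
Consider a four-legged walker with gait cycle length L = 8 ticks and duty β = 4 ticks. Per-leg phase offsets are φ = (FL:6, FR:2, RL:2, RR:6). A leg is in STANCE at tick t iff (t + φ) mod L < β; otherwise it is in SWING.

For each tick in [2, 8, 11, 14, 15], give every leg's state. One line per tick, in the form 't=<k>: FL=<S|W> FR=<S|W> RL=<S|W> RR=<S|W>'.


t=2: FL=S FR=W RL=W RR=S
t=8: FL=W FR=S RL=S RR=W
t=11: FL=S FR=W RL=W RR=S
t=14: FL=W FR=S RL=S RR=W
t=15: FL=W FR=S RL=S RR=W

t=2: phase=(0,4,4,0) vs β=4 → FL=S FR=W RL=W RR=S
t=8: phase=(6,2,2,6) vs β=4 → FL=W FR=S RL=S RR=W
t=11: phase=(1,5,5,1) vs β=4 → FL=S FR=W RL=W RR=S
t=14: phase=(4,0,0,4) vs β=4 → FL=W FR=S RL=S RR=W
t=15: phase=(5,1,1,5) vs β=4 → FL=W FR=S RL=S RR=W


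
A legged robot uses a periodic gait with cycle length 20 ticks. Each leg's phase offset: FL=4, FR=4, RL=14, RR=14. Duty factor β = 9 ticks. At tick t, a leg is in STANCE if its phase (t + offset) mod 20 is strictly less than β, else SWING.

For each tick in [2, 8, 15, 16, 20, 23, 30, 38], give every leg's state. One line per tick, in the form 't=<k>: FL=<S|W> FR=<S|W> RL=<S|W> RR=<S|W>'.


t=2: phase=(6,6,16,16) vs β=9 → FL=S FR=S RL=W RR=W
t=8: phase=(12,12,2,2) vs β=9 → FL=W FR=W RL=S RR=S
t=15: phase=(19,19,9,9) vs β=9 → FL=W FR=W RL=W RR=W
t=16: phase=(0,0,10,10) vs β=9 → FL=S FR=S RL=W RR=W
t=20: phase=(4,4,14,14) vs β=9 → FL=S FR=S RL=W RR=W
t=23: phase=(7,7,17,17) vs β=9 → FL=S FR=S RL=W RR=W
t=30: phase=(14,14,4,4) vs β=9 → FL=W FR=W RL=S RR=S
t=38: phase=(2,2,12,12) vs β=9 → FL=S FR=S RL=W RR=W

t=2: FL=S FR=S RL=W RR=W
t=8: FL=W FR=W RL=S RR=S
t=15: FL=W FR=W RL=W RR=W
t=16: FL=S FR=S RL=W RR=W
t=20: FL=S FR=S RL=W RR=W
t=23: FL=S FR=S RL=W RR=W
t=30: FL=W FR=W RL=S RR=S
t=38: FL=S FR=S RL=W RR=W


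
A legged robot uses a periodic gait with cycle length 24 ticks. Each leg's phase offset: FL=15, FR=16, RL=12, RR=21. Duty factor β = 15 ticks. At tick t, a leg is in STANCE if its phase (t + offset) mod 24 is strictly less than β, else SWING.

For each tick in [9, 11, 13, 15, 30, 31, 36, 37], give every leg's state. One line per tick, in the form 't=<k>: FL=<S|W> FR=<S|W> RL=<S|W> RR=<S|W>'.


t=9: phase=(0,1,21,6) vs β=15 → FL=S FR=S RL=W RR=S
t=11: phase=(2,3,23,8) vs β=15 → FL=S FR=S RL=W RR=S
t=13: phase=(4,5,1,10) vs β=15 → FL=S FR=S RL=S RR=S
t=15: phase=(6,7,3,12) vs β=15 → FL=S FR=S RL=S RR=S
t=30: phase=(21,22,18,3) vs β=15 → FL=W FR=W RL=W RR=S
t=31: phase=(22,23,19,4) vs β=15 → FL=W FR=W RL=W RR=S
t=36: phase=(3,4,0,9) vs β=15 → FL=S FR=S RL=S RR=S
t=37: phase=(4,5,1,10) vs β=15 → FL=S FR=S RL=S RR=S

t=9: FL=S FR=S RL=W RR=S
t=11: FL=S FR=S RL=W RR=S
t=13: FL=S FR=S RL=S RR=S
t=15: FL=S FR=S RL=S RR=S
t=30: FL=W FR=W RL=W RR=S
t=31: FL=W FR=W RL=W RR=S
t=36: FL=S FR=S RL=S RR=S
t=37: FL=S FR=S RL=S RR=S


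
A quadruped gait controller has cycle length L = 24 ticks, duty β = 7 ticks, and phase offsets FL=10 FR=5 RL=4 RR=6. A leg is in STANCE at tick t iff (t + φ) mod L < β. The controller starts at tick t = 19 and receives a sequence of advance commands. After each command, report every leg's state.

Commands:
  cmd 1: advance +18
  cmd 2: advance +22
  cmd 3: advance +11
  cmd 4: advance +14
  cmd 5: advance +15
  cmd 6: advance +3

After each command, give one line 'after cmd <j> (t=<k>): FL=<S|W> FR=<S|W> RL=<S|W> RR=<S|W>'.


after cmd 1 (t=37): FL=W FR=W RL=W RR=W
after cmd 2 (t=59): FL=W FR=W RL=W RR=W
after cmd 3 (t=70): FL=W FR=S RL=S RR=S
after cmd 4 (t=84): FL=W FR=W RL=W RR=W
after cmd 5 (t=99): FL=W FR=W RL=W RR=W
after cmd 6 (t=102): FL=W FR=W RL=W RR=W

start t=19: FL=S FR=S RL=W RR=S
cmd 1: advance +18 → t=37, phase=(23,18,17,19) → FL=W FR=W RL=W RR=W
cmd 2: advance +22 → t=59, phase=(21,16,15,17) → FL=W FR=W RL=W RR=W
cmd 3: advance +11 → t=70, phase=(8,3,2,4) → FL=W FR=S RL=S RR=S
cmd 4: advance +14 → t=84, phase=(22,17,16,18) → FL=W FR=W RL=W RR=W
cmd 5: advance +15 → t=99, phase=(13,8,7,9) → FL=W FR=W RL=W RR=W
cmd 6: advance +3 → t=102, phase=(16,11,10,12) → FL=W FR=W RL=W RR=W


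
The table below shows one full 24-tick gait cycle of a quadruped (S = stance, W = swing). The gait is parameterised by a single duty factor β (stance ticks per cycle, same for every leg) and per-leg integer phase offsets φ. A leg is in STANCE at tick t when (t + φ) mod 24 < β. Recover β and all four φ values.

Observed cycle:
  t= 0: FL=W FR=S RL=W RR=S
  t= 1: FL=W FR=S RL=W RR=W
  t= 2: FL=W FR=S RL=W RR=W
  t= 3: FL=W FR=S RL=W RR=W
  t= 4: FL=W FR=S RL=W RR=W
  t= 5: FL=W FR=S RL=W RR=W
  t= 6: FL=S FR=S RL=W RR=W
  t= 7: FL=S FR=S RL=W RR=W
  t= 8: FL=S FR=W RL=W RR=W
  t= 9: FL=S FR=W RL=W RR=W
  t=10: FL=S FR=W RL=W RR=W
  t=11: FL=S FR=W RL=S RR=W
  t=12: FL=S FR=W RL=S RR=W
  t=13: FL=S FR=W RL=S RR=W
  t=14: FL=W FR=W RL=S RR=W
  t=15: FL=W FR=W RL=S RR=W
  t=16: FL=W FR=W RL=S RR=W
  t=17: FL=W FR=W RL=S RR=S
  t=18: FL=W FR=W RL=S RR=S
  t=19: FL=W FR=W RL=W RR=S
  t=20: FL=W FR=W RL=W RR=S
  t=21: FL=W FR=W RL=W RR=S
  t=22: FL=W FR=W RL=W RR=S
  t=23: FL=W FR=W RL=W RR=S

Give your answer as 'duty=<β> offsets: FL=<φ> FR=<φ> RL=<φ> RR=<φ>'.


duty=8 offsets: FL=18 FR=0 RL=13 RR=7

duty β = stance ticks per leg = 8
FL: stance ticks = 8; W→S at t=6 → φ=18
FR: stance ticks = 8; W→S at t=0 → φ=0
RL: stance ticks = 8; W→S at t=11 → φ=13
RR: stance ticks = 8; W→S at t=17 → φ=7


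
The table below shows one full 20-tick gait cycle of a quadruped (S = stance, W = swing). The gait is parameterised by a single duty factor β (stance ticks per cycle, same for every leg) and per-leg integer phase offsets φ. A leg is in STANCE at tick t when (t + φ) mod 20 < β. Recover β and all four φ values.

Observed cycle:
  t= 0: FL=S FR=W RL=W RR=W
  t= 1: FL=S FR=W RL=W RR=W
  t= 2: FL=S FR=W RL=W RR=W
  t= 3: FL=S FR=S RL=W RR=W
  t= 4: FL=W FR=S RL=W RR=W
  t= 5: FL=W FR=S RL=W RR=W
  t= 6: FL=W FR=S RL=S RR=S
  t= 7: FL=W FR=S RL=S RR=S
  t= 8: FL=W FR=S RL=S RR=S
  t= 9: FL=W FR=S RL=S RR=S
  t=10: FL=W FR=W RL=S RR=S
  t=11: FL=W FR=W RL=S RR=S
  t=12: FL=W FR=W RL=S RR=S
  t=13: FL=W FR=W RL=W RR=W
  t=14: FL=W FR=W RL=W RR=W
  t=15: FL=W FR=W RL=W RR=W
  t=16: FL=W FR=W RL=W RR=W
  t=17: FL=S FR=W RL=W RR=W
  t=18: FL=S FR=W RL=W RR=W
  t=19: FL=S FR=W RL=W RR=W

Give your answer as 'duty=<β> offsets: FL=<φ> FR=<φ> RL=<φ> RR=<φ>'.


duty β = stance ticks per leg = 7
FL: stance ticks = 7; W→S at t=17 → φ=3
FR: stance ticks = 7; W→S at t=3 → φ=17
RL: stance ticks = 7; W→S at t=6 → φ=14
RR: stance ticks = 7; W→S at t=6 → φ=14

duty=7 offsets: FL=3 FR=17 RL=14 RR=14


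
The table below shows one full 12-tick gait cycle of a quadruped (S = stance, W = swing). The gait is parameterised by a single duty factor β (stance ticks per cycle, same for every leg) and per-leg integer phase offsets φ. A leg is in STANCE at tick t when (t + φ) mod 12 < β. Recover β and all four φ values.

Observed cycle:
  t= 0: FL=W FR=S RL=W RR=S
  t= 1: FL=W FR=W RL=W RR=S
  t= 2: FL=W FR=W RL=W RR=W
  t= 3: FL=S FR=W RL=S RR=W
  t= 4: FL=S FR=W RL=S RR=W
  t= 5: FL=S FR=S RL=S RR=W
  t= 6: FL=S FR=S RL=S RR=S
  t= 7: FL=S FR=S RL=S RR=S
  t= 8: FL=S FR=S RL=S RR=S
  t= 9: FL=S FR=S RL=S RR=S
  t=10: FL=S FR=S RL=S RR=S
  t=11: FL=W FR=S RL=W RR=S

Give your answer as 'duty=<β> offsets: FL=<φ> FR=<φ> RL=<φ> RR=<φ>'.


duty=8 offsets: FL=9 FR=7 RL=9 RR=6

duty β = stance ticks per leg = 8
FL: stance ticks = 8; W→S at t=3 → φ=9
FR: stance ticks = 8; W→S at t=5 → φ=7
RL: stance ticks = 8; W→S at t=3 → φ=9
RR: stance ticks = 8; W→S at t=6 → φ=6


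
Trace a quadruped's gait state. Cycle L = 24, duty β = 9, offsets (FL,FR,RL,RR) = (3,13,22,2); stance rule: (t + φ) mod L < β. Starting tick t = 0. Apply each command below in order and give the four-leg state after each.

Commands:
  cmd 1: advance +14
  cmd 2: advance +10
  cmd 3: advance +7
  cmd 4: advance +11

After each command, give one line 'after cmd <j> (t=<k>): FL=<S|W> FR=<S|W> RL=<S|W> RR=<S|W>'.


after cmd 1 (t=14): FL=W FR=S RL=W RR=W
after cmd 2 (t=24): FL=S FR=W RL=W RR=S
after cmd 3 (t=31): FL=W FR=W RL=S RR=W
after cmd 4 (t=42): FL=W FR=S RL=W RR=W

start t=0: FL=S FR=W RL=W RR=S
cmd 1: advance +14 → t=14, phase=(17,3,12,16) → FL=W FR=S RL=W RR=W
cmd 2: advance +10 → t=24, phase=(3,13,22,2) → FL=S FR=W RL=W RR=S
cmd 3: advance +7 → t=31, phase=(10,20,5,9) → FL=W FR=W RL=S RR=W
cmd 4: advance +11 → t=42, phase=(21,7,16,20) → FL=W FR=S RL=W RR=W


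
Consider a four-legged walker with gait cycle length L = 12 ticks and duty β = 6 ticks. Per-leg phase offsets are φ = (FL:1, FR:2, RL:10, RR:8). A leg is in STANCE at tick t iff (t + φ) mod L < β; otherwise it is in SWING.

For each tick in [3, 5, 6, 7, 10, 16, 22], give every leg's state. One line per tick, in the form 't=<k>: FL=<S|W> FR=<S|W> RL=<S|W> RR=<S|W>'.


t=3: FL=S FR=S RL=S RR=W
t=5: FL=W FR=W RL=S RR=S
t=6: FL=W FR=W RL=S RR=S
t=7: FL=W FR=W RL=S RR=S
t=10: FL=W FR=S RL=W RR=W
t=16: FL=S FR=W RL=S RR=S
t=22: FL=W FR=S RL=W RR=W

t=3: phase=(4,5,1,11) vs β=6 → FL=S FR=S RL=S RR=W
t=5: phase=(6,7,3,1) vs β=6 → FL=W FR=W RL=S RR=S
t=6: phase=(7,8,4,2) vs β=6 → FL=W FR=W RL=S RR=S
t=7: phase=(8,9,5,3) vs β=6 → FL=W FR=W RL=S RR=S
t=10: phase=(11,0,8,6) vs β=6 → FL=W FR=S RL=W RR=W
t=16: phase=(5,6,2,0) vs β=6 → FL=S FR=W RL=S RR=S
t=22: phase=(11,0,8,6) vs β=6 → FL=W FR=S RL=W RR=W


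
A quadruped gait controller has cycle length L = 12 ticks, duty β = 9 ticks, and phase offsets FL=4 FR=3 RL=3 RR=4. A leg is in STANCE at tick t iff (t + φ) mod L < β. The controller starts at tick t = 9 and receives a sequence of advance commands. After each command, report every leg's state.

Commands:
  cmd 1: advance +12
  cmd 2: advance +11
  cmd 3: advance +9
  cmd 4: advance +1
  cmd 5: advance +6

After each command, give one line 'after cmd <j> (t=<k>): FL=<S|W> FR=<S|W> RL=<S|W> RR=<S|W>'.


start t=9: FL=S FR=S RL=S RR=S
cmd 1: advance +12 → t=21, phase=(1,0,0,1) → FL=S FR=S RL=S RR=S
cmd 2: advance +11 → t=32, phase=(0,11,11,0) → FL=S FR=W RL=W RR=S
cmd 3: advance +9 → t=41, phase=(9,8,8,9) → FL=W FR=S RL=S RR=W
cmd 4: advance +1 → t=42, phase=(10,9,9,10) → FL=W FR=W RL=W RR=W
cmd 5: advance +6 → t=48, phase=(4,3,3,4) → FL=S FR=S RL=S RR=S

after cmd 1 (t=21): FL=S FR=S RL=S RR=S
after cmd 2 (t=32): FL=S FR=W RL=W RR=S
after cmd 3 (t=41): FL=W FR=S RL=S RR=W
after cmd 4 (t=42): FL=W FR=W RL=W RR=W
after cmd 5 (t=48): FL=S FR=S RL=S RR=S


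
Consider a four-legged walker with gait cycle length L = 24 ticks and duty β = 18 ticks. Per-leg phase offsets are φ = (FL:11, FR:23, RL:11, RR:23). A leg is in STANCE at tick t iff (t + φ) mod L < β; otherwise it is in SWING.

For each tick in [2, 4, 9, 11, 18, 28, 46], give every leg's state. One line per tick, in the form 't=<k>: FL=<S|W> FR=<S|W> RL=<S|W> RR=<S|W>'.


t=2: phase=(13,1,13,1) vs β=18 → FL=S FR=S RL=S RR=S
t=4: phase=(15,3,15,3) vs β=18 → FL=S FR=S RL=S RR=S
t=9: phase=(20,8,20,8) vs β=18 → FL=W FR=S RL=W RR=S
t=11: phase=(22,10,22,10) vs β=18 → FL=W FR=S RL=W RR=S
t=18: phase=(5,17,5,17) vs β=18 → FL=S FR=S RL=S RR=S
t=28: phase=(15,3,15,3) vs β=18 → FL=S FR=S RL=S RR=S
t=46: phase=(9,21,9,21) vs β=18 → FL=S FR=W RL=S RR=W

t=2: FL=S FR=S RL=S RR=S
t=4: FL=S FR=S RL=S RR=S
t=9: FL=W FR=S RL=W RR=S
t=11: FL=W FR=S RL=W RR=S
t=18: FL=S FR=S RL=S RR=S
t=28: FL=S FR=S RL=S RR=S
t=46: FL=S FR=W RL=S RR=W


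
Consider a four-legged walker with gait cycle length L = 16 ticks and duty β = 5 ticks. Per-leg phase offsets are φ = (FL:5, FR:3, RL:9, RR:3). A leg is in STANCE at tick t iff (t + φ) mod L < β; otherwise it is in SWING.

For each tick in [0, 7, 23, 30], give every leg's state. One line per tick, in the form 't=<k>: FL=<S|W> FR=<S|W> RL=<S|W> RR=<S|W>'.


t=0: phase=(5,3,9,3) vs β=5 → FL=W FR=S RL=W RR=S
t=7: phase=(12,10,0,10) vs β=5 → FL=W FR=W RL=S RR=W
t=23: phase=(12,10,0,10) vs β=5 → FL=W FR=W RL=S RR=W
t=30: phase=(3,1,7,1) vs β=5 → FL=S FR=S RL=W RR=S

t=0: FL=W FR=S RL=W RR=S
t=7: FL=W FR=W RL=S RR=W
t=23: FL=W FR=W RL=S RR=W
t=30: FL=S FR=S RL=W RR=S


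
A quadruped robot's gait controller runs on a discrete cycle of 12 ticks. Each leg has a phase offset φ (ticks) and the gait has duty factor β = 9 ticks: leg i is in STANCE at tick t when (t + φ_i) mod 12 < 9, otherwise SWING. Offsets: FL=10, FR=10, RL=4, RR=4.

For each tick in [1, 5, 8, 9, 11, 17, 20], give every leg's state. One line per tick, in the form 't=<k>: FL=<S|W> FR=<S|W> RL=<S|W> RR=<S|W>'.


t=1: FL=W FR=W RL=S RR=S
t=5: FL=S FR=S RL=W RR=W
t=8: FL=S FR=S RL=S RR=S
t=9: FL=S FR=S RL=S RR=S
t=11: FL=W FR=W RL=S RR=S
t=17: FL=S FR=S RL=W RR=W
t=20: FL=S FR=S RL=S RR=S

t=1: phase=(11,11,5,5) vs β=9 → FL=W FR=W RL=S RR=S
t=5: phase=(3,3,9,9) vs β=9 → FL=S FR=S RL=W RR=W
t=8: phase=(6,6,0,0) vs β=9 → FL=S FR=S RL=S RR=S
t=9: phase=(7,7,1,1) vs β=9 → FL=S FR=S RL=S RR=S
t=11: phase=(9,9,3,3) vs β=9 → FL=W FR=W RL=S RR=S
t=17: phase=(3,3,9,9) vs β=9 → FL=S FR=S RL=W RR=W
t=20: phase=(6,6,0,0) vs β=9 → FL=S FR=S RL=S RR=S


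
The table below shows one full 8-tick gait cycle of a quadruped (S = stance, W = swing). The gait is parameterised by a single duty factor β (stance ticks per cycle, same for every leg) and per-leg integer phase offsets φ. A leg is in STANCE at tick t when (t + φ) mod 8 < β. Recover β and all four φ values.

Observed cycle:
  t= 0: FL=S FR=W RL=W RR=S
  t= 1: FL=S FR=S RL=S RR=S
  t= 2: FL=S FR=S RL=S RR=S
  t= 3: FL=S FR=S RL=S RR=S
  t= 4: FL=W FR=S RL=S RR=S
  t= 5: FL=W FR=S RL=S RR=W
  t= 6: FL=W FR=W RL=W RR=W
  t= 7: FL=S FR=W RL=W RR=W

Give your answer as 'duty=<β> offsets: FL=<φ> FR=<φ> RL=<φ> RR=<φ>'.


duty β = stance ticks per leg = 5
FL: stance ticks = 5; W→S at t=7 → φ=1
FR: stance ticks = 5; W→S at t=1 → φ=7
RL: stance ticks = 5; W→S at t=1 → φ=7
RR: stance ticks = 5; W→S at t=0 → φ=0

duty=5 offsets: FL=1 FR=7 RL=7 RR=0


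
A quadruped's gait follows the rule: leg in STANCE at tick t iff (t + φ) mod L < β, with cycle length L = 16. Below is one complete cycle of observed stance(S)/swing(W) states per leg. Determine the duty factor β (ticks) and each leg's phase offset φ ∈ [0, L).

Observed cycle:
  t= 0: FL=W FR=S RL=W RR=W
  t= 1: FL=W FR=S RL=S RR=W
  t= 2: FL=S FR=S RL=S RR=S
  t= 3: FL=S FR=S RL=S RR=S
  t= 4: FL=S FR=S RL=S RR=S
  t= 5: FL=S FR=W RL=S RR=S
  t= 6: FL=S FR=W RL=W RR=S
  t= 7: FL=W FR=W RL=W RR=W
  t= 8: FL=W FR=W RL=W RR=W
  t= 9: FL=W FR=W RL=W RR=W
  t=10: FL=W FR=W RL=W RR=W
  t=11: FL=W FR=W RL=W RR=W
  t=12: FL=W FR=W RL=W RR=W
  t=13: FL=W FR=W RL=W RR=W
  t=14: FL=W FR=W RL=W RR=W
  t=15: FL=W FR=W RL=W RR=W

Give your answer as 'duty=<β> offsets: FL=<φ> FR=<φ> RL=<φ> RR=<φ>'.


duty=5 offsets: FL=14 FR=0 RL=15 RR=14

duty β = stance ticks per leg = 5
FL: stance ticks = 5; W→S at t=2 → φ=14
FR: stance ticks = 5; W→S at t=0 → φ=0
RL: stance ticks = 5; W→S at t=1 → φ=15
RR: stance ticks = 5; W→S at t=2 → φ=14


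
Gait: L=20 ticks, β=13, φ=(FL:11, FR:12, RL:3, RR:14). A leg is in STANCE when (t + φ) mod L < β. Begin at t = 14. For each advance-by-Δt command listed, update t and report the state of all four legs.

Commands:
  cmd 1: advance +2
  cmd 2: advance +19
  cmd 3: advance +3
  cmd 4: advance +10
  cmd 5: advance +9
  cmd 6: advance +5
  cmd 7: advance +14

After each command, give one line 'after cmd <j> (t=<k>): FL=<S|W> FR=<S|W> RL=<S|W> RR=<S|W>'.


start t=14: FL=S FR=S RL=W RR=S
cmd 1: advance +2 → t=16, phase=(7,8,19,10) → FL=S FR=S RL=W RR=S
cmd 2: advance +19 → t=35, phase=(6,7,18,9) → FL=S FR=S RL=W RR=S
cmd 3: advance +3 → t=38, phase=(9,10,1,12) → FL=S FR=S RL=S RR=S
cmd 4: advance +10 → t=48, phase=(19,0,11,2) → FL=W FR=S RL=S RR=S
cmd 5: advance +9 → t=57, phase=(8,9,0,11) → FL=S FR=S RL=S RR=S
cmd 6: advance +5 → t=62, phase=(13,14,5,16) → FL=W FR=W RL=S RR=W
cmd 7: advance +14 → t=76, phase=(7,8,19,10) → FL=S FR=S RL=W RR=S

after cmd 1 (t=16): FL=S FR=S RL=W RR=S
after cmd 2 (t=35): FL=S FR=S RL=W RR=S
after cmd 3 (t=38): FL=S FR=S RL=S RR=S
after cmd 4 (t=48): FL=W FR=S RL=S RR=S
after cmd 5 (t=57): FL=S FR=S RL=S RR=S
after cmd 6 (t=62): FL=W FR=W RL=S RR=W
after cmd 7 (t=76): FL=S FR=S RL=W RR=S


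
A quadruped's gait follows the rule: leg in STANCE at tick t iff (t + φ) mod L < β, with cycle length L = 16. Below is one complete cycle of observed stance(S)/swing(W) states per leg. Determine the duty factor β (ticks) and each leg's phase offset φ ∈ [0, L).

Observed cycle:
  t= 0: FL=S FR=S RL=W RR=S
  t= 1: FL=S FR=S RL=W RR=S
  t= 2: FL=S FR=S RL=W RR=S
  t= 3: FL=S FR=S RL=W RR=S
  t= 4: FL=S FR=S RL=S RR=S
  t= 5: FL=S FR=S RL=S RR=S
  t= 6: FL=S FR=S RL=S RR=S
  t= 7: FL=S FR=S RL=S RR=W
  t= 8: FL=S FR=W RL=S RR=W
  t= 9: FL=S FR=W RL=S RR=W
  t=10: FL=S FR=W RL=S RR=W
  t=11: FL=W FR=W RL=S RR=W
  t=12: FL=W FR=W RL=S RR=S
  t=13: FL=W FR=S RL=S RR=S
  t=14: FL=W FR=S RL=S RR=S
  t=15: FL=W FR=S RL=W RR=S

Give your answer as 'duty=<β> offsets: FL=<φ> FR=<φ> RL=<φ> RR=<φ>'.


duty β = stance ticks per leg = 11
FL: stance ticks = 11; W→S at t=0 → φ=0
FR: stance ticks = 11; W→S at t=13 → φ=3
RL: stance ticks = 11; W→S at t=4 → φ=12
RR: stance ticks = 11; W→S at t=12 → φ=4

duty=11 offsets: FL=0 FR=3 RL=12 RR=4


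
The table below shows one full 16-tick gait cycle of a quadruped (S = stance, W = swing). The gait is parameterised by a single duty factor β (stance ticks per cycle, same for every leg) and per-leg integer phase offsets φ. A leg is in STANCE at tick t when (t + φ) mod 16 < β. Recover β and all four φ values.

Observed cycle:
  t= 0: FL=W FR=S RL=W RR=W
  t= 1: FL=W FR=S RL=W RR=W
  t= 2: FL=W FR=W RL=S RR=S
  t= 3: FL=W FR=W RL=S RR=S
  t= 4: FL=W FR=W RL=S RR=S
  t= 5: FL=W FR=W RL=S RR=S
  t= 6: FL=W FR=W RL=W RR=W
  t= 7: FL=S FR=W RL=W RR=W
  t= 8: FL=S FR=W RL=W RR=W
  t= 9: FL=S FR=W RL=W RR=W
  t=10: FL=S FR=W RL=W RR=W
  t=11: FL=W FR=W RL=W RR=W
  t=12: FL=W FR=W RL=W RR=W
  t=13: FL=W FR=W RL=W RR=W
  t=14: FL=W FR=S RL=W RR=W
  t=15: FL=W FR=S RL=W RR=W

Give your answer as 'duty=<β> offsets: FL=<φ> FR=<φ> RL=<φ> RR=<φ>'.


duty β = stance ticks per leg = 4
FL: stance ticks = 4; W→S at t=7 → φ=9
FR: stance ticks = 4; W→S at t=14 → φ=2
RL: stance ticks = 4; W→S at t=2 → φ=14
RR: stance ticks = 4; W→S at t=2 → φ=14

duty=4 offsets: FL=9 FR=2 RL=14 RR=14


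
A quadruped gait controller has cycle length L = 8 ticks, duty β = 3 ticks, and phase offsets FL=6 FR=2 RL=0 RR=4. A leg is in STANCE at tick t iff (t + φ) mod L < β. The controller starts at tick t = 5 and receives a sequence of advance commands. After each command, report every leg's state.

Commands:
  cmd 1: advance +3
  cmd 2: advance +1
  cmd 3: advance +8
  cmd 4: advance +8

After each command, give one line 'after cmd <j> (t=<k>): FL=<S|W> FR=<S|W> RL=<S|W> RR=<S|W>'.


after cmd 1 (t=8): FL=W FR=S RL=S RR=W
after cmd 2 (t=9): FL=W FR=W RL=S RR=W
after cmd 3 (t=17): FL=W FR=W RL=S RR=W
after cmd 4 (t=25): FL=W FR=W RL=S RR=W

start t=5: FL=W FR=W RL=W RR=S
cmd 1: advance +3 → t=8, phase=(6,2,0,4) → FL=W FR=S RL=S RR=W
cmd 2: advance +1 → t=9, phase=(7,3,1,5) → FL=W FR=W RL=S RR=W
cmd 3: advance +8 → t=17, phase=(7,3,1,5) → FL=W FR=W RL=S RR=W
cmd 4: advance +8 → t=25, phase=(7,3,1,5) → FL=W FR=W RL=S RR=W


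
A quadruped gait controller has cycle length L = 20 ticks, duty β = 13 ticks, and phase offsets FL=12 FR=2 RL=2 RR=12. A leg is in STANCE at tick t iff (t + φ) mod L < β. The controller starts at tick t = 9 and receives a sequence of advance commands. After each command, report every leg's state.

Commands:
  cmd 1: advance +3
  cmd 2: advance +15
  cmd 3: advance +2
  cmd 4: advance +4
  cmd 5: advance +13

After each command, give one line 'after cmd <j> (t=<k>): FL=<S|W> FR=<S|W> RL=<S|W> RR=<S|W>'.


start t=9: FL=S FR=S RL=S RR=S
cmd 1: advance +3 → t=12, phase=(4,14,14,4) → FL=S FR=W RL=W RR=S
cmd 2: advance +15 → t=27, phase=(19,9,9,19) → FL=W FR=S RL=S RR=W
cmd 3: advance +2 → t=29, phase=(1,11,11,1) → FL=S FR=S RL=S RR=S
cmd 4: advance +4 → t=33, phase=(5,15,15,5) → FL=S FR=W RL=W RR=S
cmd 5: advance +13 → t=46, phase=(18,8,8,18) → FL=W FR=S RL=S RR=W

after cmd 1 (t=12): FL=S FR=W RL=W RR=S
after cmd 2 (t=27): FL=W FR=S RL=S RR=W
after cmd 3 (t=29): FL=S FR=S RL=S RR=S
after cmd 4 (t=33): FL=S FR=W RL=W RR=S
after cmd 5 (t=46): FL=W FR=S RL=S RR=W


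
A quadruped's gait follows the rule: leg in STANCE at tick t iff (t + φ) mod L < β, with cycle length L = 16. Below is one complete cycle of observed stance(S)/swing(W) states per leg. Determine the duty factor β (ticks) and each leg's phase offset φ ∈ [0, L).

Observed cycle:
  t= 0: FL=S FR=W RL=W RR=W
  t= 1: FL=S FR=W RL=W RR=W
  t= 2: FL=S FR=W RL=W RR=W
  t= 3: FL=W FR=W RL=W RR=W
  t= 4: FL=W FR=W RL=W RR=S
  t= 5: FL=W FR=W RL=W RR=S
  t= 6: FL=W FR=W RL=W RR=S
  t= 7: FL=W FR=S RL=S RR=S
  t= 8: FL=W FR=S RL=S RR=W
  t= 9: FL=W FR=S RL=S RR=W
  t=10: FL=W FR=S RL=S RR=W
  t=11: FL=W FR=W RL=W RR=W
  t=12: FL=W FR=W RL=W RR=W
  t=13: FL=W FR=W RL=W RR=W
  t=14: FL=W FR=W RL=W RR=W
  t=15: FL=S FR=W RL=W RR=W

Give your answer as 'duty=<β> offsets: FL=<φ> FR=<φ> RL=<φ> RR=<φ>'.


duty β = stance ticks per leg = 4
FL: stance ticks = 4; W→S at t=15 → φ=1
FR: stance ticks = 4; W→S at t=7 → φ=9
RL: stance ticks = 4; W→S at t=7 → φ=9
RR: stance ticks = 4; W→S at t=4 → φ=12

duty=4 offsets: FL=1 FR=9 RL=9 RR=12


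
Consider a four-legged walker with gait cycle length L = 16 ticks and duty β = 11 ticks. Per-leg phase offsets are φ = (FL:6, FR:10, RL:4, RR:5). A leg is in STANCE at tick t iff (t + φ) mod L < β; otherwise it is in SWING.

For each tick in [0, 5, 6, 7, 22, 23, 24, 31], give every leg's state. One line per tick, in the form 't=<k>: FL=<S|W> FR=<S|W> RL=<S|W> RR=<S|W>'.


t=0: phase=(6,10,4,5) vs β=11 → FL=S FR=S RL=S RR=S
t=5: phase=(11,15,9,10) vs β=11 → FL=W FR=W RL=S RR=S
t=6: phase=(12,0,10,11) vs β=11 → FL=W FR=S RL=S RR=W
t=7: phase=(13,1,11,12) vs β=11 → FL=W FR=S RL=W RR=W
t=22: phase=(12,0,10,11) vs β=11 → FL=W FR=S RL=S RR=W
t=23: phase=(13,1,11,12) vs β=11 → FL=W FR=S RL=W RR=W
t=24: phase=(14,2,12,13) vs β=11 → FL=W FR=S RL=W RR=W
t=31: phase=(5,9,3,4) vs β=11 → FL=S FR=S RL=S RR=S

t=0: FL=S FR=S RL=S RR=S
t=5: FL=W FR=W RL=S RR=S
t=6: FL=W FR=S RL=S RR=W
t=7: FL=W FR=S RL=W RR=W
t=22: FL=W FR=S RL=S RR=W
t=23: FL=W FR=S RL=W RR=W
t=24: FL=W FR=S RL=W RR=W
t=31: FL=S FR=S RL=S RR=S
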